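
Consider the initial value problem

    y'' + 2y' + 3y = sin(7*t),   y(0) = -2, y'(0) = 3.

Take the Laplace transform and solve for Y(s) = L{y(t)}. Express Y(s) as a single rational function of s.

Y(s) = (-2*s^3 - s^2 - 98*s - 42)/(s^4 + 2*s^3 + 52*s^2 + 98*s + 147)

Laplace-transform each side.
With L{y''} = s^2 Y - s·y(0) - y'(0) and L{y'} = sY - y(0), with y(0) = -2, y'(0) = 3: the LHS transforms to (s^2 + 2*s + 3)Y - (-2*s - 1).
The right side is L{sin(7*t)} = 7/(s^2 + 49).
So (s^2 + 2*s + 3)Y = 7/(s^2 + 49) + (-2*s - 1).
Divide through and combine into a single rational function.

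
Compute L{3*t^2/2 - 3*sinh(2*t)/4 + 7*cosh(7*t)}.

The transform is linear, so treat each term independently.
(7)·[L{cosh(7t)} = s/(s^2 - 49)]; (-3/4)·[L{sinh(2t)} = 2/(s^2 - 4)]; (3/2)·[L{t^2} = 2!/s^3 = 2/s^3].

7*s/(s^2 - 49) - 3/(2*(s^2 - 4)) + 3/s^3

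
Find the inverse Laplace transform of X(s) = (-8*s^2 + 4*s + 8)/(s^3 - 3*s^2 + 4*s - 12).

-4*exp(3*t) - 4*sin(2*t) - 4*cos(2*t)

Factor the denominator: s^3 - 3*s^2 + 4*s - 12 = (s - 3)*(s^2 + 4).
Partial fraction decomposition gives [-4/(s - 3)] + [-4*s/(s^2 + 4)] + [-8/(s^2 + 4)].
Invert each term: -4/(s - 3) ↔ -4e^(3t); -4·s/(s^2 + 4) ↔ -4cos(2t); -4·2/(s^2 + 4) ↔ -4sin(2t).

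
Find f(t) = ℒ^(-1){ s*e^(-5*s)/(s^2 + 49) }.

The factor e^(-5s) signals a time shift by c = 5 (second shifting theorem).
L{cos(7t)} = s/(s^2 + 49), so L^-1{s/(s^2 + 49)} = cos(7*t).
Hence the inverse is u(t - 5) times that function evaluated at t - 5.

f(t) = Heaviside(t - 5)*(cos(7*t - 35))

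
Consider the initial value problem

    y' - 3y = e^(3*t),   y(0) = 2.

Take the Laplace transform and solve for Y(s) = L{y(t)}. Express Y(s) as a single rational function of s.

Transform both sides with L{·}.
With L{y'} = sY - y(0) = sY - 2: the LHS transforms to (s - 3)Y - (2).
The right side is L{e^(3*t)} = 1/(s - 3).
So (s - 3)Y = 1/(s - 3) + (2).
Divide through and combine into a single rational function.

Y(s) = (2*s - 5)/(s^2 - 6*s + 9)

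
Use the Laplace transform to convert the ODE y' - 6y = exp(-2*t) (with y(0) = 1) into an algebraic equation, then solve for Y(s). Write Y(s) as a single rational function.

Laplace-transform each side.
With L{y'} = sY - y(0) = sY - 1: the LHS transforms to (s - 6)Y - (1).
The right side is L{exp(-2*t)} = 1/(s + 2).
So (s - 6)Y = 1/(s + 2) + (1).
Isolate Y and clear denominators.

Y(s) = (s + 3)/(s^2 - 4*s - 12)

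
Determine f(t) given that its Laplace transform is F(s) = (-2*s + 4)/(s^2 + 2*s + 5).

f(t) = 3*exp(-t)*sin(2*t) - 2*exp(-t)*cos(2*t)

Complete the square in the denominator: s^2 + 2*s + 5 = (s + 1)^2 + 2^2.
Split the numerator to match: -2*s + 4 = -2·(s + 1) + 3·2.
Invert each term: -2·(s + 1)/((s + 1)^2 + 4) ↔ -2e^(-t)cos(2t); 3·2/((s + 1)^2 + 4) ↔ 3e^(-t)sin(2t).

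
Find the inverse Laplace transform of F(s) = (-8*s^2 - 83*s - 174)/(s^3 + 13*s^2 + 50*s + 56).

-4*exp(-2*t) - 5*exp(-4*t) + exp(-7*t)

Factor the denominator: s^3 + 13*s^2 + 50*s + 56 = (s + 2)*(s + 4)*(s + 7).
Partial fraction decomposition gives [1/(s + 7)] + [-5/(s + 4)] + [-4/(s + 2)].
Invert each term: 1/(s + 7) ↔ e^(-7t); -5/(s + 4) ↔ -5e^(-4t); -4/(s + 2) ↔ -4e^(-2t).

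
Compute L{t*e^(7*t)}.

L{e^(7t)} = 1/(s - 7).
Then apply L{t·g(t)} = -d/ds[H(s)] with H(s) = 1/(s - 7):
differentiating 1 time and applying the sign gives (s - 7)^(-2).

(s - 7)^(-2)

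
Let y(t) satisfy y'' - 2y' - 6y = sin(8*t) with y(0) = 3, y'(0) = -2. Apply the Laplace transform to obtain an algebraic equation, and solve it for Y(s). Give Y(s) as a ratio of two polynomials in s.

Apply the Laplace transform to the equation.
The derivative rules (L{y''} = s^2 Y - s·y(0) - y'(0) and L{y'} = sY - y(0), with y(0) = 3, y'(0) = -2) turn the left side into (s^2 - 2*s - 6)Y - (3*s - 8).
The right side is L{sin(8*t)} = 8/(s^2 + 64).
So (s^2 - 2*s - 6)Y = 8/(s^2 + 64) + (3*s - 8).
Solve for Y(s) and write it as one ratio of polynomials.

Y(s) = (3*s^3 - 8*s^2 + 192*s - 504)/(s^4 - 2*s^3 + 58*s^2 - 128*s - 384)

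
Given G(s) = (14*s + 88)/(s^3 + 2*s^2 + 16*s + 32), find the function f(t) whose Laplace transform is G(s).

Factor the denominator: s^3 + 2*s^2 + 16*s + 32 = (s + 2)*(s^2 + 16).
Partial fraction decomposition gives [3/(s + 2)] + [-3*s/(s^2 + 16)] + [20/(s^2 + 16)].
Invert each term: 3/(s + 2) ↔ 3e^(-2t); -3·s/(s^2 + 16) ↔ -3cos(4t); 5·4/(s^2 + 16) ↔ 5sin(4t).

f(t) = 5*sin(4*t) - 3*cos(4*t) + 3*exp(-2*t)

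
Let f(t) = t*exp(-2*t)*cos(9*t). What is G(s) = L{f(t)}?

G(s) = (s - 7)*(s + 11)/(s^2 + 4*s + 85)^2

L{cos(9t)} = s/(s^2 + 81).
Multiplying by e^(-2t) shifts s → s + 2, so L{exp(-2*t)*cos(9*t)} = (s + 2)/((s + 2)^2 + 81).
Then apply L{t·g(t)} = -d/ds[H(s)] with H(s) = (s + 2)/((s + 2)^2 + 81):
differentiating 1 time and applying the sign gives (s - 7)*(s + 11)/(s^2 + 4*s + 85)^2.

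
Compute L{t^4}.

L{t^4} = 4!/s^5 = 24/s^5.

24/s^5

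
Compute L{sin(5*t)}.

5/(s^2 + 25)

L{sin(5t)} = 5/(s^2 + 25).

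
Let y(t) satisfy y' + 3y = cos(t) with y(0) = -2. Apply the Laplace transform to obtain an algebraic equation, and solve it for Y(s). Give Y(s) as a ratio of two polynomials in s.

Y(s) = (-2*s^2 + s - 2)/(s^3 + 3*s^2 + s + 3)

Transform both sides with L{·}.
The derivative rules (L{y'} = sY - y(0) = sY - (-2)) turn the left side into (s + 3)Y - (-2).
The right side is L{cos(t)} = s/(s^2 + 1).
So (s + 3)Y = s/(s^2 + 1) + (-2).
Isolate Y and clear denominators.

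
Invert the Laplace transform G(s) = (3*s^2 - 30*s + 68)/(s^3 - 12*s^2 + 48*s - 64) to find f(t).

f(t) = -2*t^2*exp(4*t) - 6*t*exp(4*t) + 3*exp(4*t)

Factor the denominator: s^3 - 12*s^2 + 48*s - 64 = (s - 4)^3.
Partial fraction decomposition gives [3/(s - 4)] + [-6/(s - 4)^2] + [-4/(s - 4)^3].
Invert each term: 3/(s - 4) ↔ 3e^(4t); -6/(s - 4)^2 ↔ -6t·e^(4t); -4/(s - 4)^3 ↔ (-2)t^2·e^(4t).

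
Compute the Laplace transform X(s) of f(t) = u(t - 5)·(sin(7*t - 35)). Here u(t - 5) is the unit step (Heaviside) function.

By the second shifting theorem, L{u(t - c)·g(t - c)} = e^(-cs)·G(s) with c = 5 and G(s) = L{g(t)}.
L{sin(7t)} = 7/(s^2 + 49).

X(s) = 7*exp(-5*s)/(s^2 + 49)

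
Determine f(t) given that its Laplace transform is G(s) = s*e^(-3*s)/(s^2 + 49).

The factor e^(-3s) signals a time shift by c = 3 (second shifting theorem).
L{cos(7t)} = s/(s^2 + 49), so L^-1{s/(s^2 + 49)} = cos(7*t).
Hence the inverse is u(t - 3) times that function evaluated at t - 3.

f(t) = Heaviside(t - 3)*(cos(7*t - 21))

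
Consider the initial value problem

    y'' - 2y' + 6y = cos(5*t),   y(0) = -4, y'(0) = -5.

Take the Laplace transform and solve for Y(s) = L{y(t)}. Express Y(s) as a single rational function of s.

Take the Laplace transform of both sides.
The derivative rules (L{y''} = s^2 Y - s·y(0) - y'(0) and L{y'} = sY - y(0), with y(0) = -4, y'(0) = -5) turn the left side into (s^2 - 2*s + 6)Y - (-4*s + 3).
The right side is L{cos(5*t)} = s/(s^2 + 25).
So (s^2 - 2*s + 6)Y = s/(s^2 + 25) + (-4*s + 3).
Solve for Y(s) and write it as one ratio of polynomials.

Y(s) = (-4*s^3 + 3*s^2 - 99*s + 75)/(s^4 - 2*s^3 + 31*s^2 - 50*s + 150)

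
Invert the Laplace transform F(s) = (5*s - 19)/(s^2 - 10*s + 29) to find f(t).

f(t) = 3*exp(5*t)*sin(2*t) + 5*exp(5*t)*cos(2*t)

Complete the square in the denominator: s^2 - 10*s + 29 = (s - 5)^2 + 2^2.
Split the numerator to match: 5*s - 19 = 5·(s - 5) + 3·2.
Invert each term: 5·(s - 5)/((s - 5)^2 + 4) ↔ 5e^(5t)cos(2t); 3·2/((s - 5)^2 + 4) ↔ 3e^(5t)sin(2t).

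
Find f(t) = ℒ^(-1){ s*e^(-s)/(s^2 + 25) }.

The factor e^(-s) signals a time shift by c = 1 (second shifting theorem).
L{cos(5t)} = s/(s^2 + 25), so L^-1{s/(s^2 + 25)} = cos(5*t).
Hence the inverse is u(t - 1) times that function evaluated at t - 1.

f(t) = Heaviside(t - 1)*(cos(5*t - 5))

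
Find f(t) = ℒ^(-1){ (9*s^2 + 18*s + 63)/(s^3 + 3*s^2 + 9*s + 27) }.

f(t) = 2*sin(3*t) + 4*cos(3*t) + 5*exp(-3*t)

Factor the denominator: s^3 + 3*s^2 + 9*s + 27 = (s + 3)*(s^2 + 9).
Partial fraction decomposition gives [5/(s + 3)] + [4*s/(s^2 + 9)] + [6/(s^2 + 9)].
Invert each term: 5/(s + 3) ↔ 5e^(-3t); 4·s/(s^2 + 9) ↔ 4cos(3t); 2·3/(s^2 + 9) ↔ 2sin(3t).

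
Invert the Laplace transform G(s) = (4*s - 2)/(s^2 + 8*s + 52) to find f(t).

Complete the square in the denominator: s^2 + 8*s + 52 = (s + 4)^2 + 6^2.
Split the numerator to match: 4*s - 2 = 4·(s + 4) - 3·6.
Invert each term: 4·(s + 4)/((s + 4)^2 + 36) ↔ 4e^(-4t)cos(6t); -3·6/((s + 4)^2 + 36) ↔ -3e^(-4t)sin(6t).

f(t) = -3*exp(-4*t)*sin(6*t) + 4*exp(-4*t)*cos(6*t)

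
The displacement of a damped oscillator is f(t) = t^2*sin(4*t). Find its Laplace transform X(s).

L{sin(4t)} = 4/(s^2 + 16).
Then apply L{t^2·g(t)} = (-1)^2 d^2/ds^2[G(s)] with G(s) = 4/(s^2 + 16):
differentiating 2 times and applying the sign gives 8*(3*s^2 - 16)/(s^2 + 16)^3.

X(s) = 8*(3*s^2 - 16)/(s^2 + 16)^3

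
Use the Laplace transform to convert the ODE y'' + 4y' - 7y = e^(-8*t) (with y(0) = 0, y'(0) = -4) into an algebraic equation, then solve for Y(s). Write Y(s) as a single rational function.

Y(s) = (-4*s - 31)/(s^3 + 12*s^2 + 25*s - 56)

Take the Laplace transform of both sides.
Using L{y''} = s^2 Y - s·y(0) - y'(0) and L{y'} = sY - y(0), with y(0) = 0, y'(0) = -4, the left side becomes (s^2 + 4*s - 7)Y - (-4).
The right side is L{e^(-8*t)} = 1/(s + 8).
So (s^2 + 4*s - 7)Y = 1/(s + 8) + (-4).
Solve for Y(s) and write it as one ratio of polynomials.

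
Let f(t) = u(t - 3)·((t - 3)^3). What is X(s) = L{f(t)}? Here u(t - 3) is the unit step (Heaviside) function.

X(s) = 6*exp(-3*s)/s^4

By the second shifting theorem, L{u(t - c)·g(t - c)} = e^(-cs)·G(s) with c = 3 and G(s) = L{g(t)}.
L{t^3} = 3!/s^4 = 6/s^4.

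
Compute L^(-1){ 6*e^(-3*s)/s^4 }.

The factor e^(-3s) signals a time shift by c = 3 (second shifting theorem).
L{t^3} = 3!/s^4 = 6/s^4, so L^-1{6/s^4} = t^3.
Hence the inverse is u(t - 3) times that function evaluated at t - 3.

Heaviside(t - 3)*((t - 3)^3)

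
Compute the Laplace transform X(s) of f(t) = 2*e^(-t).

L{2} = 2/s.
By the first shifting theorem, multiplying by e^(-t) replaces s with s + 1.

X(s) = 2/(s + 1)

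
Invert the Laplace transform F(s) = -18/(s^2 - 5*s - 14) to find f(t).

f(t) = -2*exp(7*t) + 2*exp(-2*t)

Factor the denominator: s^2 - 5*s - 14 = (s - 7)*(s + 2).
Partial fraction decomposition gives [-2/(s - 7)] + [2/(s + 2)].
Invert each term: -2/(s - 7) ↔ -2e^(7t); 2/(s + 2) ↔ 2e^(-2t).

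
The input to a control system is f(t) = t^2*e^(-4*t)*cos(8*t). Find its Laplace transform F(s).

F(s) = 2*(s + 4)*(s^2 + 8*s - 176)/(s^2 + 8*s + 80)^3

L{cos(8t)} = s/(s^2 + 64).
Multiplying by e^(-4t) shifts s → s + 4, so L{e^(-4*t)*cos(8*t)} = (s + 4)/((s + 4)^2 + 64).
Then apply L{t^2·g(t)} = (-1)^2 d^2/ds^2[G(s)] with G(s) = (s + 4)/((s + 4)^2 + 64):
differentiating 2 times and applying the sign gives 2*(s + 4)*(s^2 + 8*s - 176)/(s^2 + 8*s + 80)^3.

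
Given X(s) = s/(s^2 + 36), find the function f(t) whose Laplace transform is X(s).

Since L{cos(6t)} = s/(s^2 + 36), the inverse is cos(6*t).

f(t) = cos(6*t)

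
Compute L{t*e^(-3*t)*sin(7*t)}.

14*(s + 3)/(s^2 + 6*s + 58)^2

L{sin(7t)} = 7/(s^2 + 49).
Multiplying by e^(-3t) shifts s → s + 3, so L{e^(-3*t)*sin(7*t)} = 7/((s + 3)^2 + 49).
Then apply L{t·g(t)} = -d/ds[H(s)] with H(s) = 7/((s + 3)^2 + 49):
differentiating 1 time and applying the sign gives 14*(s + 3)/(s^2 + 6*s + 58)^2.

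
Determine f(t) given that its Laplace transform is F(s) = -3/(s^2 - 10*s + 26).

f(t) = -3*exp(5*t)*sin(t)

Rewrite the denominator: s^2 - 10*s + 26 = (s - 5)^2 + 1.
The form in (s - 5) signals a first-shifting-theorem factor e^(5t).
Since L{sin(t)} = 1/(s^2 + 1), the inverse is exp(5*t)*sin(t), scaled by -3.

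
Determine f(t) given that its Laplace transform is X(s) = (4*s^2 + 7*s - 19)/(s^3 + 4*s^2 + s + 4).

f(t) = -5*sin(t) + 3*cos(t) + exp(-4*t)

Factor the denominator: s^3 + 4*s^2 + s + 4 = (s + 4)*(s^2 + 1).
Partial fraction decomposition gives [1/(s + 4)] + [3*s/(s^2 + 1)] + [-5/(s^2 + 1)].
Invert each term: 1/(s + 4) ↔ e^(-4t); 3·s/(s^2 + 1) ↔ 3cos(t); -5·1/(s^2 + 1) ↔ -5sin(t).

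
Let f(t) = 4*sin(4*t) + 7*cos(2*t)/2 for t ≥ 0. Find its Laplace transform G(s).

Apply the Laplace transform termwise.
(7/2)·[L{cos(2t)} = s/(s^2 + 4)]; (4)·[L{sin(4t)} = 4/(s^2 + 16)].

G(s) = 7*s/(2*(s^2 + 4)) + 16/(s^2 + 16)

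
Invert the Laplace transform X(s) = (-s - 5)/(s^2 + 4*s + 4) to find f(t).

Factor the denominator: s^2 + 4*s + 4 = (s + 2)^2.
Partial fraction decomposition gives [-1/(s + 2)] + [-3/(s + 2)^2].
Invert each term: -1/(s + 2) ↔ -e^(-2t); -3/(s + 2)^2 ↔ -3t·e^(-2t).

f(t) = -3*t*exp(-2*t) - exp(-2*t)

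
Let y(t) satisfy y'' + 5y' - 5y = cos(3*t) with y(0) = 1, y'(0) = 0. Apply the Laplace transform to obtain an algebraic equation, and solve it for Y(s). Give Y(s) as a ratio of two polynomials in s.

Y(s) = (s^3 + 5*s^2 + 10*s + 45)/(s^4 + 5*s^3 + 4*s^2 + 45*s - 45)

Laplace-transform each side.
The derivative rules (L{y''} = s^2 Y - s·y(0) - y'(0) and L{y'} = sY - y(0), with y(0) = 1, y'(0) = 0) turn the left side into (s^2 + 5*s - 5)Y - (s + 5).
The right side is L{cos(3*t)} = s/(s^2 + 9).
So (s^2 + 5*s - 5)Y = s/(s^2 + 9) + (s + 5).
Solve for Y(s) and write it as one ratio of polynomials.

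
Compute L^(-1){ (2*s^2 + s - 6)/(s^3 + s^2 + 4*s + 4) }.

Factor the denominator: s^3 + s^2 + 4*s + 4 = (s + 1)*(s^2 + 4).
Partial fraction decomposition gives [-1/(s + 1)] + [3*s/(s^2 + 4)] + [-2/(s^2 + 4)].
Invert each term: -1/(s + 1) ↔ -e^(-t); 3·s/(s^2 + 4) ↔ 3cos(2t); -1·2/(s^2 + 4) ↔ -sin(2t).

-sin(2*t) + 3*cos(2*t) - exp(-t)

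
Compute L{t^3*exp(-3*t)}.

6/(s + 3)^4

L{t^3} = 3!/s^4 = 6/s^4.
By the first shifting theorem, multiplying by e^(-3t) replaces s with s + 3.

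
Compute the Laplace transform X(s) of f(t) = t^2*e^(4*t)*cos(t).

L{cos(t)} = s/(s^2 + 1).
Multiplying by e^(4t) shifts s → s - 4, so L{e^(4*t)*cos(t)} = (s - 4)/((s - 4)^2 + 1).
Then apply L{t^2·g(t)} = (-1)^2 d^2/ds^2[G(s)] with G(s) = (s - 4)/((s - 4)^2 + 1):
differentiating 2 times and applying the sign gives 2*(s - 4)*(s^2 - 8*s + 13)/(s^2 - 8*s + 17)^3.

X(s) = 2*(s - 4)*(s^2 - 8*s + 13)/(s^2 - 8*s + 17)^3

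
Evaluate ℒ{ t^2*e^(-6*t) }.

L{e^(-6t)} = 1/(s + 6).
Then apply L{t^2·g(t)} = (-1)^2 d^2/ds^2[G(s)] with G(s) = 1/(s + 6):
differentiating 2 times and applying the sign gives 2/(s + 6)^3.

2/(s + 6)^3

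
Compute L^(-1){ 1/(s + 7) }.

exp(-7*t)

Since L{e^(-7t)} = 1/(s + 7), the inverse is e^(-7*t).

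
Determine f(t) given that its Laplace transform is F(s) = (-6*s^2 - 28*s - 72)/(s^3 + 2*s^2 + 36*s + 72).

Factor the denominator: s^3 + 2*s^2 + 36*s + 72 = (s + 2)*(s^2 + 36).
Partial fraction decomposition gives [-1/(s + 2)] + [-5*s/(s^2 + 36)] + [-18/(s^2 + 36)].
Invert each term: -1/(s + 2) ↔ -e^(-2t); -5·s/(s^2 + 36) ↔ -5cos(6t); -3·6/(s^2 + 36) ↔ -3sin(6t).

f(t) = -3*sin(6*t) - 5*cos(6*t) - exp(-2*t)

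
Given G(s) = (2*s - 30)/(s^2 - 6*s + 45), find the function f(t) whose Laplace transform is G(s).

Complete the square in the denominator: s^2 - 6*s + 45 = (s - 3)^2 + 6^2.
Split the numerator to match: 2*s - 30 = 2·(s - 3) - 4·6.
Invert each term: 2·(s - 3)/((s - 3)^2 + 36) ↔ 2e^(3t)cos(6t); -4·6/((s - 3)^2 + 36) ↔ -4e^(3t)sin(6t).

f(t) = -4*exp(3*t)*sin(6*t) + 2*exp(3*t)*cos(6*t)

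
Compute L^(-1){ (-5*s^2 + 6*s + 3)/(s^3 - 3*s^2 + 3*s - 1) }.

2*t^2*exp(t) - 4*t*exp(t) - 5*exp(t)

Factor the denominator: s^3 - 3*s^2 + 3*s - 1 = (s - 1)^3.
Partial fraction decomposition gives [-5/(s - 1)] + [-4/(s - 1)^2] + [4/(s - 1)^3].
Invert each term: -5/(s - 1) ↔ -5e^(t); -4/(s - 1)^2 ↔ -4t·e^(t); 4/(s - 1)^3 ↔ (2)t^2·e^(t).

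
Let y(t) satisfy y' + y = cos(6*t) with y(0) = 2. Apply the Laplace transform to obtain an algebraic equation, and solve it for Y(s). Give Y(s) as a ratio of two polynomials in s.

Transform both sides with L{·}.
With L{y'} = sY - y(0) = sY - 2: the LHS transforms to (s + 1)Y - (2).
The right side is L{cos(6*t)} = s/(s^2 + 36).
So (s + 1)Y = s/(s^2 + 36) + (2).
Solve for Y(s) and write it as one ratio of polynomials.

Y(s) = (2*s^2 + s + 72)/(s^3 + s^2 + 36*s + 36)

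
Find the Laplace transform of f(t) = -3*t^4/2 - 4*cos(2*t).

By linearity of the Laplace transform, transform each term separately.
(-4)·[L{cos(2t)} = s/(s^2 + 4)]; (-3/2)·[L{t^4} = 4!/s^5 = 24/s^5].

-4*s/(s^2 + 4) - 36/s^5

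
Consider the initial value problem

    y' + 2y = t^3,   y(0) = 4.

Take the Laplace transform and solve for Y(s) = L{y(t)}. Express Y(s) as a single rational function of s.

Y(s) = (4*s^4 + 6)/(s^5 + 2*s^4)

Transform both sides with L{·}.
With L{y'} = sY - y(0) = sY - 4: the LHS transforms to (s + 2)Y - (4).
The right side is L{t^3} = 6/s^4.
So (s + 2)Y = 6/s^4 + (4).
Isolate Y and clear denominators.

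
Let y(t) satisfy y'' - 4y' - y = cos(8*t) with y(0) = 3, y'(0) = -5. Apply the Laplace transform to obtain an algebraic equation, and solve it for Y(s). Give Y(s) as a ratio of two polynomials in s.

Y(s) = (3*s^3 - 17*s^2 + 193*s - 1088)/(s^4 - 4*s^3 + 63*s^2 - 256*s - 64)

Apply the Laplace transform to the equation.
The derivative rules (L{y''} = s^2 Y - s·y(0) - y'(0) and L{y'} = sY - y(0), with y(0) = 3, y'(0) = -5) turn the left side into (s^2 - 4*s - 1)Y - (3*s - 17).
The right side is L{cos(8*t)} = s/(s^2 + 64).
So (s^2 - 4*s - 1)Y = s/(s^2 + 64) + (3*s - 17).
Isolate Y and clear denominators.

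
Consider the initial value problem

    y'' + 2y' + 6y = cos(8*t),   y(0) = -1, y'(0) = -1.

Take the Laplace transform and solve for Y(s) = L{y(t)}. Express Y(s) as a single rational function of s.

Laplace-transform each side.
With L{y''} = s^2 Y - s·y(0) - y'(0) and L{y'} = sY - y(0), with y(0) = -1, y'(0) = -1: the LHS transforms to (s^2 + 2*s + 6)Y - (-s - 3).
The right side is L{cos(8*t)} = s/(s^2 + 64).
So (s^2 + 2*s + 6)Y = s/(s^2 + 64) + (-s - 3).
Divide through and combine into a single rational function.

Y(s) = (-s^3 - 3*s^2 - 63*s - 192)/(s^4 + 2*s^3 + 70*s^2 + 128*s + 384)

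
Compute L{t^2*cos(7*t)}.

2*s*(s^2 - 147)/(s^2 + 49)^3

L{cos(7t)} = s/(s^2 + 49).
Then apply L{t^2·g(t)} = (-1)^2 d^2/ds^2[G(s)] with G(s) = s/(s^2 + 49):
differentiating 2 times and applying the sign gives 2*s*(s^2 - 147)/(s^2 + 49)^3.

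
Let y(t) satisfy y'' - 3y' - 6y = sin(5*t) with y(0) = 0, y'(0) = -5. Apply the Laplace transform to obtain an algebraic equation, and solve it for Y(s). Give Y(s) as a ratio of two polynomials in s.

Transform both sides with L{·}.
With L{y''} = s^2 Y - s·y(0) - y'(0) and L{y'} = sY - y(0), with y(0) = 0, y'(0) = -5: the LHS transforms to (s^2 - 3*s - 6)Y - (-5).
The right side is L{sin(5*t)} = 5/(s^2 + 25).
So (s^2 - 3*s - 6)Y = 5/(s^2 + 25) + (-5).
Solve for Y(s) and write it as one ratio of polynomials.

Y(s) = (-5*s^2 - 120)/(s^4 - 3*s^3 + 19*s^2 - 75*s - 150)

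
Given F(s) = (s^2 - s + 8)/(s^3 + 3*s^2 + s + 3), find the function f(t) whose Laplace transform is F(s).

Factor the denominator: s^3 + 3*s^2 + s + 3 = (s + 3)*(s^2 + 1).
Partial fraction decomposition gives [2/(s + 3)] + [-s/(s^2 + 1)] + [2/(s^2 + 1)].
Invert each term: 2/(s + 3) ↔ 2e^(-3t); -1·s/(s^2 + 1) ↔ -cos(t); 2·1/(s^2 + 1) ↔ 2sin(t).

f(t) = 2*sin(t) - cos(t) + 2*exp(-3*t)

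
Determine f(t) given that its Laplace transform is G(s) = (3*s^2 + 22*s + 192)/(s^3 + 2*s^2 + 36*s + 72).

f(t) = 4*sin(6*t) - cos(6*t) + 4*exp(-2*t)

Factor the denominator: s^3 + 2*s^2 + 36*s + 72 = (s + 2)*(s^2 + 36).
Partial fraction decomposition gives [4/(s + 2)] + [-s/(s^2 + 36)] + [24/(s^2 + 36)].
Invert each term: 4/(s + 2) ↔ 4e^(-2t); -1·s/(s^2 + 36) ↔ -cos(6t); 4·6/(s^2 + 36) ↔ 4sin(6t).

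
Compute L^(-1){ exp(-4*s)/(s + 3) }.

Heaviside(t - 4)*(exp(-3*t + 12))

The factor e^(-4s) signals a time shift by c = 4 (second shifting theorem).
L{e^(-3t)} = 1/(s + 3), so L^-1{1/(s + 3)} = exp(-3*t).
Hence the inverse is u(t - 4) times that function evaluated at t - 4.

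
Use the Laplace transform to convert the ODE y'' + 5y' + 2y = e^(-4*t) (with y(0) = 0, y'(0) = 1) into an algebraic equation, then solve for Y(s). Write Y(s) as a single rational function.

Y(s) = (s + 5)/(s^3 + 9*s^2 + 22*s + 8)

Laplace-transform each side.
The derivative rules (L{y''} = s^2 Y - s·y(0) - y'(0) and L{y'} = sY - y(0), with y(0) = 0, y'(0) = 1) turn the left side into (s^2 + 5*s + 2)Y - (1).
The right side is L{e^(-4*t)} = 1/(s + 4).
So (s^2 + 5*s + 2)Y = 1/(s + 4) + (1).
Isolate Y and clear denominators.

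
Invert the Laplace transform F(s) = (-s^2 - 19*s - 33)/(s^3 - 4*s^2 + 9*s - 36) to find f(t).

Factor the denominator: s^3 - 4*s^2 + 9*s - 36 = (s - 4)*(s^2 + 9).
Partial fraction decomposition gives [-5/(s - 4)] + [4*s/(s^2 + 9)] + [-3/(s^2 + 9)].
Invert each term: -5/(s - 4) ↔ -5e^(4t); 4·s/(s^2 + 9) ↔ 4cos(3t); -1·3/(s^2 + 9) ↔ -sin(3t).

f(t) = -5*exp(4*t) - sin(3*t) + 4*cos(3*t)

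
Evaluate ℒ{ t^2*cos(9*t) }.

L{cos(9t)} = s/(s^2 + 81).
Then apply L{t^2·g(t)} = (-1)^2 d^2/ds^2[G(s)] with G(s) = s/(s^2 + 81):
differentiating 2 times and applying the sign gives 2*s*(s^2 - 243)/(s^2 + 81)^3.

2*s*(s^2 - 243)/(s^2 + 81)^3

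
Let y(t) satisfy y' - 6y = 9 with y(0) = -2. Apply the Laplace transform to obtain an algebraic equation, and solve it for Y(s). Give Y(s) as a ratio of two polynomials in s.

Apply the Laplace transform to the equation.
With L{y'} = sY - y(0) = sY - (-2): the LHS transforms to (s - 6)Y - (-2).
The right side is L{9} = 9/s.
So (s - 6)Y = 9/s + (-2).
Isolate Y and clear denominators.

Y(s) = (-2*s + 9)/(s^2 - 6*s)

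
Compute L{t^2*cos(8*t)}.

L{cos(8t)} = s/(s^2 + 64).
Then apply L{t^2·g(t)} = (-1)^2 d^2/ds^2[H(s)] with H(s) = s/(s^2 + 64):
differentiating 2 times and applying the sign gives 2*s*(s^2 - 192)/(s^2 + 64)^3.

2*s*(s^2 - 192)/(s^2 + 64)^3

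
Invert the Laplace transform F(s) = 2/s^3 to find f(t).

Since L{t^2} = 2!/s^3 = 2/s^3, the inverse is t^2.

f(t) = t^2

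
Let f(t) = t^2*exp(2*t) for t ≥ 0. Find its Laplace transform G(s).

G(s) = 2/(s - 2)^3

L{e^(2t)} = 1/(s - 2).
Then apply L{t^2·g(t)} = (-1)^2 d^2/ds^2[H(s)] with H(s) = 1/(s - 2):
differentiating 2 times and applying the sign gives 2/(s - 2)^3.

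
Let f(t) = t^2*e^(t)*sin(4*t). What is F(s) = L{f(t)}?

L{sin(4t)} = 4/(s^2 + 16).
Multiplying by e^(t) shifts s → s - 1, so L{e^(t)*sin(4*t)} = 4/((s - 1)^2 + 16).
Then apply L{t^2·g(t)} = (-1)^2 d^2/ds^2[G(s)] with G(s) = 4/((s - 1)^2 + 16):
differentiating 2 times and applying the sign gives 8*(3*s^2 - 6*s - 13)/(s^2 - 2*s + 17)^3.

F(s) = 8*(3*s^2 - 6*s - 13)/(s^2 - 2*s + 17)^3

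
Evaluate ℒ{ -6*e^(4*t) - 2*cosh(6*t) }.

The transform is linear, so treat each term independently.
(-2)·[L{cosh(6t)} = s/(s^2 - 36)]; (-6)·[L{e^(4t)} = 1/(s - 4)].

-2*s/(s^2 - 36) - 6/(s - 4)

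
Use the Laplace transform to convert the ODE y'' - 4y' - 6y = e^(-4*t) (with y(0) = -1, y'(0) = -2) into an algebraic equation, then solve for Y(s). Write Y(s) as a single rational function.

Transform both sides with L{·}.
With L{y''} = s^2 Y - s·y(0) - y'(0) and L{y'} = sY - y(0), with y(0) = -1, y'(0) = -2: the LHS transforms to (s^2 - 4*s - 6)Y - (-s + 2).
The right side is L{e^(-4*t)} = 1/(s + 4).
So (s^2 - 4*s - 6)Y = 1/(s + 4) + (-s + 2).
Divide through and combine into a single rational function.

Y(s) = (-s^2 - 2*s + 9)/(s^3 - 22*s - 24)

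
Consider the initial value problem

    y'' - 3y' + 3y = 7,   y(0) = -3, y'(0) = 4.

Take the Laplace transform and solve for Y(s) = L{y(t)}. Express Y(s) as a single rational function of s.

Y(s) = (-3*s^2 + 13*s + 7)/(s^3 - 3*s^2 + 3*s)

Apply the Laplace transform to the equation.
Using L{y''} = s^2 Y - s·y(0) - y'(0) and L{y'} = sY - y(0), with y(0) = -3, y'(0) = 4, the left side becomes (s^2 - 3*s + 3)Y - (-3*s + 13).
The right side is L{7} = 7/s.
So (s^2 - 3*s + 3)Y = 7/s + (-3*s + 13).
Isolate Y and clear denominators.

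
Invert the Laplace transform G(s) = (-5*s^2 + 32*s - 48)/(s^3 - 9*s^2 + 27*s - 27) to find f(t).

Factor the denominator: s^3 - 9*s^2 + 27*s - 27 = (s - 3)^3.
Partial fraction decomposition gives [-5/(s - 3)] + [2/(s - 3)^2] + [3/(s - 3)^3].
Invert each term: -5/(s - 3) ↔ -5e^(3t); 2/(s - 3)^2 ↔ 2t·e^(3t); 3/(s - 3)^3 ↔ (3/2)t^2·e^(3t).

f(t) = 3*t^2*exp(3*t)/2 + 2*t*exp(3*t) - 5*exp(3*t)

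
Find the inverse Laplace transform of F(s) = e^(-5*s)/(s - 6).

Heaviside(t - 5)*(exp(6*t - 30))

The factor e^(-5s) signals a time shift by c = 5 (second shifting theorem).
L{e^(6t)} = 1/(s - 6), so L^-1{1/(s - 6)} = e^(6*t).
Hence the inverse is u(t - 5) times that function evaluated at t - 5.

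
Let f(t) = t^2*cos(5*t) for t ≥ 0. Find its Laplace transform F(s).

F(s) = 2*s*(s^2 - 75)/(s^2 + 25)^3

L{cos(5t)} = s/(s^2 + 25).
Then apply L{t^2·g(t)} = (-1)^2 d^2/ds^2[G(s)] with G(s) = s/(s^2 + 25):
differentiating 2 times and applying the sign gives 2*s*(s^2 - 75)/(s^2 + 25)^3.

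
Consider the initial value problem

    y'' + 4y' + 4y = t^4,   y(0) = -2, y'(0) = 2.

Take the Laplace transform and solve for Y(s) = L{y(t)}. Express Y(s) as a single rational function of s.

Apply the Laplace transform to the equation.
Using L{y''} = s^2 Y - s·y(0) - y'(0) and L{y'} = sY - y(0), with y(0) = -2, y'(0) = 2, the left side becomes (s^2 + 4*s + 4)Y - (-2*s - 6).
The right side is L{t^4} = 24/s^5.
So (s^2 + 4*s + 4)Y = 24/s^5 + (-2*s - 6).
Solve for Y(s) and write it as one ratio of polynomials.

Y(s) = (-2*s^6 - 6*s^5 + 24)/(s^7 + 4*s^6 + 4*s^5)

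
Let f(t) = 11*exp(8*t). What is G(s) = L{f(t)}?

L{11} = 11/s.
By the first shifting theorem, multiplying by e^(8t) replaces s with s - 8.

G(s) = 11/(s - 8)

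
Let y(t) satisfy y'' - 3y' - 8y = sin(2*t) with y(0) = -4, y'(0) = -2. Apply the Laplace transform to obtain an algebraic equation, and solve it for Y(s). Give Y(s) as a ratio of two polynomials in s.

Y(s) = (-4*s^3 + 10*s^2 - 16*s + 42)/(s^4 - 3*s^3 - 4*s^2 - 12*s - 32)

Transform both sides with L{·}.
The derivative rules (L{y''} = s^2 Y - s·y(0) - y'(0) and L{y'} = sY - y(0), with y(0) = -4, y'(0) = -2) turn the left side into (s^2 - 3*s - 8)Y - (-4*s + 10).
The right side is L{sin(2*t)} = 2/(s^2 + 4).
So (s^2 - 3*s - 8)Y = 2/(s^2 + 4) + (-4*s + 10).
Divide through and combine into a single rational function.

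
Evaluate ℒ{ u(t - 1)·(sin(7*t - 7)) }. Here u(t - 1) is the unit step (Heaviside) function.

By the second shifting theorem, L{u(t - c)·g(t - c)} = e^(-cs)·G(s) with c = 1 and G(s) = L{g(t)}.
L{sin(7t)} = 7/(s^2 + 49).

7*exp(-s)/(s^2 + 49)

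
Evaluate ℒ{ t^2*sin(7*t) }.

14*(3*s^2 - 49)/(s^2 + 49)^3

L{sin(7t)} = 7/(s^2 + 49).
Then apply L{t^2·g(t)} = (-1)^2 d^2/ds^2[G(s)] with G(s) = 7/(s^2 + 49):
differentiating 2 times and applying the sign gives 14*(3*s^2 - 49)/(s^2 + 49)^3.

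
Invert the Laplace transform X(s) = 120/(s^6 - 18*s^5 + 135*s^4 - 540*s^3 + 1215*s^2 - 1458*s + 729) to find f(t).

Rewrite the denominator: s^6 - 18*s^5 + 135*s^4 - 540*s^3 + 1215*s^2 - 1458*s + 729 = (s - 3)^6.
The form in (s - 3) signals a first-shifting-theorem factor e^(3t).
Since L{t^5} = 5!/s^6 = 120/s^6, the inverse is t^5*exp(3*t).

f(t) = t^5*exp(3*t)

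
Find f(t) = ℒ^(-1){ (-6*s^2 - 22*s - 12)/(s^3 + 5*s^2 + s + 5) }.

f(t) = -2*sin(t) - 4*cos(t) - 2*exp(-5*t)

Factor the denominator: s^3 + 5*s^2 + s + 5 = (s + 5)*(s^2 + 1).
Partial fraction decomposition gives [-2/(s + 5)] + [-4*s/(s^2 + 1)] + [-2/(s^2 + 1)].
Invert each term: -2/(s + 5) ↔ -2e^(-5t); -4·s/(s^2 + 1) ↔ -4cos(t); -2·1/(s^2 + 1) ↔ -2sin(t).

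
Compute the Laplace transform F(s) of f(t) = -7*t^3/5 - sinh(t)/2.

F(s) = -1/(2*(s^2 - 1)) - 42/(5*s^4)

The transform is linear, so treat each term independently.
(-7/5)·[L{t^3} = 3!/s^4 = 6/s^4]; (-1/2)·[L{sinh(t)} = 1/(s^2 - 1)].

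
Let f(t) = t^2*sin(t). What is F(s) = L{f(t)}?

L{sin(t)} = 1/(s^2 + 1).
Then apply L{t^2·g(t)} = (-1)^2 d^2/ds^2[G(s)] with G(s) = 1/(s^2 + 1):
differentiating 2 times and applying the sign gives 2*(3*s^2 - 1)/(s^2 + 1)^3.

F(s) = 2*(3*s^2 - 1)/(s^2 + 1)^3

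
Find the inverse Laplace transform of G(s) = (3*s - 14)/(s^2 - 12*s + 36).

Factor the denominator: s^2 - 12*s + 36 = (s - 6)^2.
Partial fraction decomposition gives [3/(s - 6)] + [4/(s - 6)^2].
Invert each term: 3/(s - 6) ↔ 3e^(6t); 4/(s - 6)^2 ↔ 4t·e^(6t).

4*t*exp(6*t) + 3*exp(6*t)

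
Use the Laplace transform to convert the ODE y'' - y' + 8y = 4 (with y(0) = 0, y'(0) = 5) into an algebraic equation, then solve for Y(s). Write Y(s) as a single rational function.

Laplace-transform each side.
With L{y''} = s^2 Y - s·y(0) - y'(0) and L{y'} = sY - y(0), with y(0) = 0, y'(0) = 5: the LHS transforms to (s^2 - s + 8)Y - (5).
The right side is L{4} = 4/s.
So (s^2 - s + 8)Y = 4/s + (5).
Solve for Y(s) and write it as one ratio of polynomials.

Y(s) = (5*s + 4)/(s^3 - s^2 + 8*s)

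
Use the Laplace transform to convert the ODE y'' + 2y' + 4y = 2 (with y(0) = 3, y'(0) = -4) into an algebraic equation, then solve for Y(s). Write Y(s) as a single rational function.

Apply the Laplace transform to the equation.
The derivative rules (L{y''} = s^2 Y - s·y(0) - y'(0) and L{y'} = sY - y(0), with y(0) = 3, y'(0) = -4) turn the left side into (s^2 + 2*s + 4)Y - (3*s + 2).
The right side is L{2} = 2/s.
So (s^2 + 2*s + 4)Y = 2/s + (3*s + 2).
Divide through and combine into a single rational function.

Y(s) = (3*s^2 + 2*s + 2)/(s^3 + 2*s^2 + 4*s)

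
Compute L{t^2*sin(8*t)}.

L{sin(8t)} = 8/(s^2 + 64).
Then apply L{t^2·g(t)} = (-1)^2 d^2/ds^2[G(s)] with G(s) = 8/(s^2 + 64):
differentiating 2 times and applying the sign gives 16*(3*s^2 - 64)/(s^2 + 64)^3.

16*(3*s^2 - 64)/(s^2 + 64)^3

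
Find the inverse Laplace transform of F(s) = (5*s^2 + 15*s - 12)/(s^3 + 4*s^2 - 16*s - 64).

-t*exp(-4*t) + 2*exp(4*t) + 3*exp(-4*t)

Factor the denominator: s^3 + 4*s^2 - 16*s - 64 = (s - 4)*(s + 4)^2.
Partial fraction decomposition gives [3/(s + 4)] + [-1/(s + 4)^2] + [2/(s - 4)].
Invert each term: 3/(s + 4) ↔ 3e^(-4t); -1/(s + 4)^2 ↔ -t·e^(-4t); 2/(s - 4) ↔ 2e^(4t).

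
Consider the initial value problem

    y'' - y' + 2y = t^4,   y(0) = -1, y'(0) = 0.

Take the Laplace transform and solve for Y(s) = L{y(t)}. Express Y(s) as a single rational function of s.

Take the Laplace transform of both sides.
Using L{y''} = s^2 Y - s·y(0) - y'(0) and L{y'} = sY - y(0), with y(0) = -1, y'(0) = 0, the left side becomes (s^2 - s + 2)Y - (-s + 1).
The right side is L{t^4} = 24/s^5.
So (s^2 - s + 2)Y = 24/s^5 + (-s + 1).
Isolate Y and clear denominators.

Y(s) = (-s^6 + s^5 + 24)/(s^7 - s^6 + 2*s^5)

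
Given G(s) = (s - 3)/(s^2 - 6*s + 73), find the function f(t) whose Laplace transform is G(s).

f(t) = exp(3*t)*cos(8*t)

Rewrite the denominator: s^2 - 6*s + 73 = (s - 3)^2 + 64.
The form in (s - 3) signals a first-shifting-theorem factor e^(3t).
Since L{cos(8t)} = s/(s^2 + 64), the inverse is e^(3*t)*cos(8*t).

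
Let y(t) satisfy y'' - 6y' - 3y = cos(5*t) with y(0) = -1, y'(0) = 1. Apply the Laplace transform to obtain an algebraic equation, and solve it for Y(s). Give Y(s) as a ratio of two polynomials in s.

Transform both sides with L{·}.
Using L{y''} = s^2 Y - s·y(0) - y'(0) and L{y'} = sY - y(0), with y(0) = -1, y'(0) = 1, the left side becomes (s^2 - 6*s - 3)Y - (-s + 7).
The right side is L{cos(5*t)} = s/(s^2 + 25).
So (s^2 - 6*s - 3)Y = s/(s^2 + 25) + (-s + 7).
Divide through and combine into a single rational function.

Y(s) = (-s^3 + 7*s^2 - 24*s + 175)/(s^4 - 6*s^3 + 22*s^2 - 150*s - 75)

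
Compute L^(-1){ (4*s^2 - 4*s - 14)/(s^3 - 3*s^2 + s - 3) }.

exp(3*t) + 5*sin(t) + 3*cos(t)

Factor the denominator: s^3 - 3*s^2 + s - 3 = (s - 3)*(s^2 + 1).
Partial fraction decomposition gives [1/(s - 3)] + [3*s/(s^2 + 1)] + [5/(s^2 + 1)].
Invert each term: 1/(s - 3) ↔ e^(3t); 3·s/(s^2 + 1) ↔ 3cos(t); 5·1/(s^2 + 1) ↔ 5sin(t).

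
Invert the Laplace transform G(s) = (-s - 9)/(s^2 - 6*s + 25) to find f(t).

Complete the square in the denominator: s^2 - 6*s + 25 = (s - 3)^2 + 4^2.
Split the numerator to match: -s - 9 = -1·(s - 3) - 3·4.
Invert each term: -1·(s - 3)/((s - 3)^2 + 16) ↔ -e^(3t)cos(4t); -3·4/((s - 3)^2 + 16) ↔ -3e^(3t)sin(4t).

f(t) = -3*exp(3*t)*sin(4*t) - exp(3*t)*cos(4*t)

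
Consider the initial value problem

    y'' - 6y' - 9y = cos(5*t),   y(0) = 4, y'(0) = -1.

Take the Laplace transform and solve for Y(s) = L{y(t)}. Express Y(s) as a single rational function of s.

Take the Laplace transform of both sides.
With L{y''} = s^2 Y - s·y(0) - y'(0) and L{y'} = sY - y(0), with y(0) = 4, y'(0) = -1: the LHS transforms to (s^2 - 6*s - 9)Y - (4*s - 25).
The right side is L{cos(5*t)} = s/(s^2 + 25).
So (s^2 - 6*s - 9)Y = s/(s^2 + 25) + (4*s - 25).
Solve for Y(s) and write it as one ratio of polynomials.

Y(s) = (4*s^3 - 25*s^2 + 101*s - 625)/(s^4 - 6*s^3 + 16*s^2 - 150*s - 225)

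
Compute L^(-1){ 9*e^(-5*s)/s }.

Heaviside(t - 5)*(9)

The factor e^(-5s) signals a time shift by c = 5 (second shifting theorem).
L{9} = 9/s, so L^-1{9/s} = 9.
Hence the inverse is u(t - 5) times that function evaluated at t - 5.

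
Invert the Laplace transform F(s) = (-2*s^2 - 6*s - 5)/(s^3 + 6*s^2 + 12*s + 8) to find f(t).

Factor the denominator: s^3 + 6*s^2 + 12*s + 8 = (s + 2)^3.
Partial fraction decomposition gives [-2/(s + 2)] + [2/(s + 2)^2] + [-1/(s + 2)^3].
Invert each term: -2/(s + 2) ↔ -2e^(-2t); 2/(s + 2)^2 ↔ 2t·e^(-2t); -1/(s + 2)^3 ↔ (-1/2)t^2·e^(-2t).

f(t) = -t^2*exp(-2*t)/2 + 2*t*exp(-2*t) - 2*exp(-2*t)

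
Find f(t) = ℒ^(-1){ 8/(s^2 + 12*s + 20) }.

Rewrite the denominator: s^2 + 12*s + 20 = (s + 6)^2 - 16.
The form in (s + 6) signals a first-shifting-theorem factor e^(-6t).
Since L{sinh(4t)} = 4/(s^2 - 16), the inverse is e^(-6*t)*sinh(4*t), scaled by 2.

f(t) = 2*exp(-6*t)*sinh(4*t)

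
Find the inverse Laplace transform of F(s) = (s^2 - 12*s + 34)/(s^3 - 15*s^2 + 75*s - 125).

Factor the denominator: s^3 - 15*s^2 + 75*s - 125 = (s - 5)^3.
Partial fraction decomposition gives [1/(s - 5)] + [-2/(s - 5)^2] + [-1/(s - 5)^3].
Invert each term: 1/(s - 5) ↔ e^(5t); -2/(s - 5)^2 ↔ -2t·e^(5t); -1/(s - 5)^3 ↔ (-1/2)t^2·e^(5t).

-t^2*exp(5*t)/2 - 2*t*exp(5*t) + exp(5*t)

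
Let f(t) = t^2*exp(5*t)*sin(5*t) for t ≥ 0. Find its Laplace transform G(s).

L{sin(5t)} = 5/(s^2 + 25).
Multiplying by e^(5t) shifts s → s - 5, so L{exp(5*t)*sin(5*t)} = 5/((s - 5)^2 + 25).
Then apply L{t^2·g(t)} = (-1)^2 d^2/ds^2[H(s)] with H(s) = 5/((s - 5)^2 + 25):
differentiating 2 times and applying the sign gives 10*(3*s^2 - 30*s + 50)/(s^2 - 10*s + 50)^3.

G(s) = 10*(3*s^2 - 30*s + 50)/(s^2 - 10*s + 50)^3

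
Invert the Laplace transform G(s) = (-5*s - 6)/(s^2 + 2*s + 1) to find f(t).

f(t) = -t*exp(-t) - 5*exp(-t)

Factor the denominator: s^2 + 2*s + 1 = (s + 1)^2.
Partial fraction decomposition gives [-5/(s + 1)] + [-1/(s + 1)^2].
Invert each term: -5/(s + 1) ↔ -5e^(-t); -1/(s + 1)^2 ↔ -t·e^(-t).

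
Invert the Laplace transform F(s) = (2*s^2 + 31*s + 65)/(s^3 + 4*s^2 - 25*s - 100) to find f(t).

f(t) = 3*exp(5*t) + 3*exp(-4*t) - 4*exp(-5*t)

Factor the denominator: s^3 + 4*s^2 - 25*s - 100 = (s - 5)*(s + 4)*(s + 5).
Partial fraction decomposition gives [3/(s - 5)] + [-4/(s + 5)] + [3/(s + 4)].
Invert each term: 3/(s - 5) ↔ 3e^(5t); -4/(s + 5) ↔ -4e^(-5t); 3/(s + 4) ↔ 3e^(-4t).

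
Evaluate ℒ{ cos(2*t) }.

s/(s^2 + 4)

L{cos(2t)} = s/(s^2 + 4).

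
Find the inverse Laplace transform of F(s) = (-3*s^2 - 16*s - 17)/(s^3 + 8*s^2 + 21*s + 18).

Factor the denominator: s^3 + 8*s^2 + 21*s + 18 = (s + 2)*(s + 3)^2.
Partial fraction decomposition gives [-6/(s + 3)] + [-4/(s + 3)^2] + [3/(s + 2)].
Invert each term: -6/(s + 3) ↔ -6e^(-3t); -4/(s + 3)^2 ↔ -4t·e^(-3t); 3/(s + 2) ↔ 3e^(-2t).

-4*t*exp(-3*t) + 3*exp(-2*t) - 6*exp(-3*t)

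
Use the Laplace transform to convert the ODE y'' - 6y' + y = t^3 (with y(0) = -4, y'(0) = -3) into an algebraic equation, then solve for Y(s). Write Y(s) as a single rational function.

Transform both sides with L{·}.
The derivative rules (L{y''} = s^2 Y - s·y(0) - y'(0) and L{y'} = sY - y(0), with y(0) = -4, y'(0) = -3) turn the left side into (s^2 - 6*s + 1)Y - (-4*s + 21).
The right side is L{t^3} = 6/s^4.
So (s^2 - 6*s + 1)Y = 6/s^4 + (-4*s + 21).
Isolate Y and clear denominators.

Y(s) = (-4*s^5 + 21*s^4 + 6)/(s^6 - 6*s^5 + s^4)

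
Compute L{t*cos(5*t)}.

L{cos(5t)} = s/(s^2 + 25).
Then apply L{t·g(t)} = -d/ds[G(s)] with G(s) = s/(s^2 + 25):
differentiating 1 time and applying the sign gives (s - 5)*(s + 5)/(s^2 + 25)^2.

(s - 5)*(s + 5)/(s^2 + 25)^2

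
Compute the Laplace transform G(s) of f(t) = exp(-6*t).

G(s) = 1/(s + 6)

L{e^(-6t)} = 1/(s + 6).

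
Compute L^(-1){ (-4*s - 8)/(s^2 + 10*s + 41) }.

3*exp(-5*t)*sin(4*t) - 4*exp(-5*t)*cos(4*t)

Complete the square in the denominator: s^2 + 10*s + 41 = (s + 5)^2 + 4^2.
Split the numerator to match: -4*s - 8 = -4·(s + 5) + 3·4.
Invert each term: -4·(s + 5)/((s + 5)^2 + 16) ↔ -4e^(-5t)cos(4t); 3·4/((s + 5)^2 + 16) ↔ 3e^(-5t)sin(4t).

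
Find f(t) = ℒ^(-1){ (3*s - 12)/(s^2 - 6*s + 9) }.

Factor the denominator: s^2 - 6*s + 9 = (s - 3)^2.
Partial fraction decomposition gives [3/(s - 3)] + [-3/(s - 3)^2].
Invert each term: 3/(s - 3) ↔ 3e^(3t); -3/(s - 3)^2 ↔ -3t·e^(3t).

f(t) = -3*t*exp(3*t) + 3*exp(3*t)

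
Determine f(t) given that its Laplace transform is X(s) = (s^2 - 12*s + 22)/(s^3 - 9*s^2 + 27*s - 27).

f(t) = -5*t^2*exp(3*t)/2 - 6*t*exp(3*t) + exp(3*t)

Factor the denominator: s^3 - 9*s^2 + 27*s - 27 = (s - 3)^3.
Partial fraction decomposition gives [1/(s - 3)] + [-6/(s - 3)^2] + [-5/(s - 3)^3].
Invert each term: 1/(s - 3) ↔ e^(3t); -6/(s - 3)^2 ↔ -6t·e^(3t); -5/(s - 3)^3 ↔ (-5/2)t^2·e^(3t).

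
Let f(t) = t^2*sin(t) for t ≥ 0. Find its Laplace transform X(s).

X(s) = 2*(3*s^2 - 1)/(s^2 + 1)^3

L{sin(t)} = 1/(s^2 + 1).
Then apply L{t^2·g(t)} = (-1)^2 d^2/ds^2[G(s)] with G(s) = 1/(s^2 + 1):
differentiating 2 times and applying the sign gives 2*(3*s^2 - 1)/(s^2 + 1)^3.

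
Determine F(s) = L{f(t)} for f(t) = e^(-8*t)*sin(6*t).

F(s) = 6/((s + 8)^2 + 36)

L{sin(6t)} = 6/(s^2 + 36).
By the first shifting theorem, multiplying by e^(-8t) replaces s with s + 8.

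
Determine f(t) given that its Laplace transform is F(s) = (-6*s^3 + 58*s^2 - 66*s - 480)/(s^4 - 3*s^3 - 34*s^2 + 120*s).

Factor the denominator: s^4 - 3*s^3 - 34*s^2 + 120*s = s*(s - 5)*(s - 4)*(s + 6).
Partial fraction decomposition gives [-5/(s + 6)] + [-2/(s - 5)] + [-4/s] + [5/(s - 4)].
Invert each term: -5/(s + 6) ↔ -5e^(-6t); -2/(s - 5) ↔ -2e^(5t); -4/(s - 0) ↔ -4e^(0t); 5/(s - 4) ↔ 5e^(4t).

f(t) = -2*exp(5*t) + 5*exp(4*t) - 4 - 5*exp(-6*t)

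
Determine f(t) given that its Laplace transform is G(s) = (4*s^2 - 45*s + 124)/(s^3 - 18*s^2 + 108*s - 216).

Factor the denominator: s^3 - 18*s^2 + 108*s - 216 = (s - 6)^3.
Partial fraction decomposition gives [4/(s - 6)] + [3/(s - 6)^2] + [-2/(s - 6)^3].
Invert each term: 4/(s - 6) ↔ 4e^(6t); 3/(s - 6)^2 ↔ 3t·e^(6t); -2/(s - 6)^3 ↔ (-1)t^2·e^(6t).

f(t) = -t^2*exp(6*t) + 3*t*exp(6*t) + 4*exp(6*t)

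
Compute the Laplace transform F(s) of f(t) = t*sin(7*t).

L{sin(7t)} = 7/(s^2 + 49).
Then apply L{t·g(t)} = -d/ds[G(s)] with G(s) = 7/(s^2 + 49):
differentiating 1 time and applying the sign gives 14*s/(s^2 + 49)^2.

F(s) = 14*s/(s^2 + 49)^2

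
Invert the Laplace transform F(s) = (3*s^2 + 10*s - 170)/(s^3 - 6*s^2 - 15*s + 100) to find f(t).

f(t) = -5*t*exp(5*t) + 5*exp(5*t) - 2*exp(-4*t)

Factor the denominator: s^3 - 6*s^2 - 15*s + 100 = (s - 5)^2*(s + 4).
Partial fraction decomposition gives [5/(s - 5)] + [-5/(s - 5)^2] + [-2/(s + 4)].
Invert each term: 5/(s - 5) ↔ 5e^(5t); -5/(s - 5)^2 ↔ -5t·e^(5t); -2/(s + 4) ↔ -2e^(-4t).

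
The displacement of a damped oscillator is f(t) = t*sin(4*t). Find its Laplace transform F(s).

L{sin(4t)} = 4/(s^2 + 16).
Then apply L{t·g(t)} = -d/ds[G(s)] with G(s) = 4/(s^2 + 16):
differentiating 1 time and applying the sign gives 8*s/(s^2 + 16)^2.

F(s) = 8*s/(s^2 + 16)^2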